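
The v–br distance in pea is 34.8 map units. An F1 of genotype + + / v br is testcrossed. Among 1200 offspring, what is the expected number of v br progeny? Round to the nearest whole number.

391

A map distance of 34.8 map units corresponds to a recombination frequency of 0.348.
The F1 is + + / v br, so v br is a parental gamete class with expected frequency (1 − r)/2 = 0.652/2 = 0.3260.
Expected number = 0.3260 × 1200 = 391.20 ≈ 391.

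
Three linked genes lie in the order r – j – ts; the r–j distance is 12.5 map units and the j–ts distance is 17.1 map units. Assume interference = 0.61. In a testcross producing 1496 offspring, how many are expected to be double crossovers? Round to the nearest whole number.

Map distances give recombination frequencies of 0.125 and 0.171 for the two intervals.
With interference 0.61 (so coincidence = 0.39), expected double-crossover frequency = 0.125 × 0.171 × 0.39 = 0.00834.
Expected number = 0.00834 × 1496 = 12.47 ≈ 12.

12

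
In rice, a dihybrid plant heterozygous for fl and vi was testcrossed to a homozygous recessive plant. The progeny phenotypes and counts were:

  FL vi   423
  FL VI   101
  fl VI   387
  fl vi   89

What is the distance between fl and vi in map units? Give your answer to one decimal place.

19.0 map units

The two most frequent classes, FL vi (423) and fl VI (387), are the parental types, so the F1 was FL vi / fl VI.
The recombinant classes are FL VI and fl vi: 101 + 89 = 190.
Recombination frequency = 190/1000 = 0.1900 ≈ 19.0%, i.e. 19.0 map units.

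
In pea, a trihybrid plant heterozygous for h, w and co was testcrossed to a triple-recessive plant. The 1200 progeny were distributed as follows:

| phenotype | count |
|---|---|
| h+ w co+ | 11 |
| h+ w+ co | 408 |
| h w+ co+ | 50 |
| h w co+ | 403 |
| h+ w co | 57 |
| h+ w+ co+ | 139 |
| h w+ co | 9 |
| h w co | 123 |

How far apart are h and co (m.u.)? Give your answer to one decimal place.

23.5 m.u.

The two most frequent reciprocal classes, h+ w+ co and h w co+, are the parental types, so the F1 was h+ w+ co / h w co+.
The two rarest classes, h w+ co and h+ w co+, are the double crossovers. Comparing them with the parentals, only the h allele has switched, so h is the middle locus and the order is co – h – w.
Crossovers in the co–h interval produce the single-crossover classes h+ w+ co+ and h w co (139 + 123 = 262) plus the double crossovers (20).
RF(co–h) = (262 + 20) / 1200 = 282/1200 = 0.2350 → 23.5 m.u.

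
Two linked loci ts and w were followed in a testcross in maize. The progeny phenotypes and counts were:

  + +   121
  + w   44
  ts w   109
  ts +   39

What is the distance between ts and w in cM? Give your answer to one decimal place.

The two most frequent classes, + + (121) and ts w (109), are the parental types, so the F1 was + + / ts w.
The recombinant classes are + w and ts +: 44 + 39 = 83.
Recombination frequency = 83/313 = 0.2652 ≈ 26.5%, i.e. 26.5 cM.

26.5 cM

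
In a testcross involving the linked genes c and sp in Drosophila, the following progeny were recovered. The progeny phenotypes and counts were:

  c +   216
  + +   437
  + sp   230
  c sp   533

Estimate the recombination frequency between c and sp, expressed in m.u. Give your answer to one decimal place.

31.5 m.u.

The two most frequent classes, + + (437) and c sp (533), are the parental types, so the F1 was + + / c sp.
The recombinant classes are + sp and c +: 230 + 216 = 446.
Recombination frequency = 446/1416 = 0.3150 ≈ 31.5%, i.e. 31.5 m.u.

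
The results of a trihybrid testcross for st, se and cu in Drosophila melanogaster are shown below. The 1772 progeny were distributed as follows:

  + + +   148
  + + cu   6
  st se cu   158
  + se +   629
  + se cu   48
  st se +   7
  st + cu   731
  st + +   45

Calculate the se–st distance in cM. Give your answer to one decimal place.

The two most frequent reciprocal classes, + se + and st + cu, are the parental types, so the F1 was + se + / st + cu.
The two rarest classes, st se + and + + cu, are the double crossovers. Comparing them with the parentals, only the st allele has switched, so st is the middle locus and the order is se – st – cu.
Crossovers in the se–st interval produce the single-crossover classes + + + and st se cu (148 + 158 = 306) plus the double crossovers (13).
RF(se–st) = (306 + 13) / 1772 = 319/1772 = 0.1800 → 18.0 cM.

18.0 cM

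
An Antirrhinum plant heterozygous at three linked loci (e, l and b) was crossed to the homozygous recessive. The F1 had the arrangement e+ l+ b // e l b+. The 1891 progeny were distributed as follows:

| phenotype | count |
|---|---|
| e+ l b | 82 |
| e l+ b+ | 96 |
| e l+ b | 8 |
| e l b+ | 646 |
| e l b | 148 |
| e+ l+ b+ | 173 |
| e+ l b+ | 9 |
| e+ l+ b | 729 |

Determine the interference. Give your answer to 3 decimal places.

0.512

The two rarest classes, e l+ b and e+ l b+, are the double crossovers. Comparing them with the parentals, only the e allele has switched, so e is the middle locus and the order is l – e – b.
l–e: (178 + 17)/1891 = 0.1031; e–b: (321 + 17)/1891 = 0.1787.
Expected DCO frequency = 0.1031 × 0.1787 ≈ 0.01842; observed = 17/1891 ≈ 0.00899.
Coefficient of coincidence = 0.00899/0.01842 ≈ 0.488; interference = 1 − 0.488 = 0.512.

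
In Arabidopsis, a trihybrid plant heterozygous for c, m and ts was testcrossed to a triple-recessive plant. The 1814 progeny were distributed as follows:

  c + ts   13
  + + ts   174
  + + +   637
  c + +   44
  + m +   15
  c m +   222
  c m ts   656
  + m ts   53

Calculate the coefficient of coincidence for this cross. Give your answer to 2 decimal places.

0.96

The two most frequent reciprocal classes, c m ts and + + +, are the parental types, so the F1 was c m ts / + + +.
The two rarest classes, c + ts and + m +, are the double crossovers. Comparing them with the parentals, only the m allele has switched, so m is the middle locus and the order is c – m – ts.
c–m: (97 + 28)/1814 = 0.0689; m–ts: (396 + 28)/1814 = 0.2337.
Expected DCO frequency = 0.0689 × 0.2337 ≈ 0.01610; observed = 28/1814 ≈ 0.01544.
Coefficient of coincidence = 0.01544/0.01610 ≈ 0.96.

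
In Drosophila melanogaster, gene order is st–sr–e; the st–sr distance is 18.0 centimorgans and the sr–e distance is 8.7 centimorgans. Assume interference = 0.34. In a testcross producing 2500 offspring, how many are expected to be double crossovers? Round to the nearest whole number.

Map distances give recombination frequencies of 0.180 and 0.087 for the two intervals.
With interference 0.34 (so coincidence = 0.66), expected double-crossover frequency = 0.180 × 0.087 × 0.66 = 0.01034.
Expected number = 0.01034 × 2500 = 25.84 ≈ 26.

26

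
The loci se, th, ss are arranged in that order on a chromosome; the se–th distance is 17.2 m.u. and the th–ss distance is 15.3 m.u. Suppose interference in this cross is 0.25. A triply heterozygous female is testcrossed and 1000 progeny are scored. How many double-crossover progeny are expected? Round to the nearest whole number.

Map distances give recombination frequencies of 0.172 and 0.153 for the two intervals.
With interference 0.25 (so coincidence = 0.75), expected double-crossover frequency = 0.172 × 0.153 × 0.75 = 0.01974.
Expected number = 0.01974 × 1000 = 19.74 ≈ 20.

20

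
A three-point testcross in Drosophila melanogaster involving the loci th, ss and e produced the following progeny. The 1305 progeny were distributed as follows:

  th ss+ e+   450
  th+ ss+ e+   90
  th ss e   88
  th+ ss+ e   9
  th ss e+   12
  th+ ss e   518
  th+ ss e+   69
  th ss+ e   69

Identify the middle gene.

The two most frequent reciprocal classes, th ss+ e+ and th+ ss e, are the parental types, so the F1 was th ss+ e+ / th+ ss e.
The two rarest classes, th ss e+ and th+ ss+ e, are the double crossovers. Comparing them with the parentals, only the ss allele has switched, so ss is the middle locus and the order is th – ss – e.

ss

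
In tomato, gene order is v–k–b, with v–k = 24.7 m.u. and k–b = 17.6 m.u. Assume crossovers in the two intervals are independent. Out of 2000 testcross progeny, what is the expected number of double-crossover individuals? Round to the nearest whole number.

87

Map distances give recombination frequencies of 0.247 and 0.176 for the two intervals.
With no interference, expected double-crossover frequency = 0.247 × 0.176 = 0.04347.
Expected number = 0.04347 × 2000 = 86.94 ≈ 87.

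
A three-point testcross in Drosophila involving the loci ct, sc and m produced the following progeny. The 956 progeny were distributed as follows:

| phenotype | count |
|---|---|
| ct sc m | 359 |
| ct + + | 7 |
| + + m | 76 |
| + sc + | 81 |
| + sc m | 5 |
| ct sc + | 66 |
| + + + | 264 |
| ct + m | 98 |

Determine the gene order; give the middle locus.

The two most frequent reciprocal classes, ct sc m and + + +, are the parental types, so the F1 was ct sc m / + + +.
The two rarest classes, + sc m and ct + +, are the double crossovers. Comparing them with the parentals, only the ct allele has switched, so ct is the middle locus and the order is sc – ct – m.

ct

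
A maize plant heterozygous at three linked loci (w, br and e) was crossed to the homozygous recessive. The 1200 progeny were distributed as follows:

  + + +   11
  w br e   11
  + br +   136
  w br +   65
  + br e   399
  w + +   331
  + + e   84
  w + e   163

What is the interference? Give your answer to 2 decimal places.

The two most frequent reciprocal classes, w + + and + br e, are the parental types, so the F1 was w + + / + br e.
The two rarest classes, + + + and w br e, are the double crossovers. Comparing them with the parentals, only the w allele has switched, so w is the middle locus and the order is e – w – br.
e–w: (299 + 22)/1200 = 0.2675; w–br: (149 + 22)/1200 = 0.1425.
Expected DCO frequency = 0.2675 × 0.1425 ≈ 0.03812; observed = 22/1200 ≈ 0.01833.
Coefficient of coincidence = 0.01833/0.03812 ≈ 0.48; interference = 1 − 0.48 = 0.52.

0.52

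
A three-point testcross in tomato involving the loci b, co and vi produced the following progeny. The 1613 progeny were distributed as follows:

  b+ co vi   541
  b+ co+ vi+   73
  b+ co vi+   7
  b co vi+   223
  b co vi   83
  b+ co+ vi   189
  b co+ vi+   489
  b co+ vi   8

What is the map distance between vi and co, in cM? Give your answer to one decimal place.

26.5 cM

The two most frequent reciprocal classes, b co+ vi+ and b+ co vi, are the parental types, so the F1 was b co+ vi+ / b+ co vi.
The two rarest classes, b co+ vi and b+ co vi+, are the double crossovers. Comparing them with the parentals, only the vi allele has switched, so vi is the middle locus and the order is b – vi – co.
Crossovers in the vi–co interval produce the single-crossover classes b co vi+ and b+ co+ vi (223 + 189 = 412) plus the double crossovers (15).
RF(vi–co) = (412 + 15) / 1613 = 427/1613 = 0.2647 → 26.5 cM.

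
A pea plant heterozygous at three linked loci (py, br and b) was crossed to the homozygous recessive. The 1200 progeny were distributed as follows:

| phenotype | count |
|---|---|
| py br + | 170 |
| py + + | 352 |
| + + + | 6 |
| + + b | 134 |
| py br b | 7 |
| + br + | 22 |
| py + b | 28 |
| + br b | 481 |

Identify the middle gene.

The two most frequent reciprocal classes, + br b and py + +, are the parental types, so the F1 was + br b / py + +.
The two rarest classes, py br b and + + +, are the double crossovers. Comparing them with the parentals, only the py allele has switched, so py is the middle locus and the order is b – py – br.

py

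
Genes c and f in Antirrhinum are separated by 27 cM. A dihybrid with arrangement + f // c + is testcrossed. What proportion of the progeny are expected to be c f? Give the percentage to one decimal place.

A map distance of 27 cM corresponds to a recombination frequency of 0.270.
The F1 is + f / c +, so c f is a recombinant gamete class with expected frequency r/2 = 0.270/2 = 0.1350.
That is 0.1350 = 13.5% of the progeny.

13.5%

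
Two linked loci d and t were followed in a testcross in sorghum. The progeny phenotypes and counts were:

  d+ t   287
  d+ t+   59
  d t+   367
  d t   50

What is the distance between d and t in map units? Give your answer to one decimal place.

The two most frequent classes, d+ t (287) and d t+ (367), are the parental types, so the F1 was d+ t / d t+.
The recombinant classes are d+ t+ and d t: 59 + 50 = 109.
Recombination frequency = 109/763 = 0.1429 ≈ 14.3%, i.e. 14.3 map units.

14.3 map units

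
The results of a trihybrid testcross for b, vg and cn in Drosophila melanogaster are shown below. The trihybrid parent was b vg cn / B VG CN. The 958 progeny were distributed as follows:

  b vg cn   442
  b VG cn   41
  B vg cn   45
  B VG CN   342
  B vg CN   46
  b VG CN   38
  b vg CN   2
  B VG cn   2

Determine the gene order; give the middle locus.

The two rarest classes, b vg CN and B VG cn, are the double crossovers. Comparing them with the parentals, only the cn allele has switched, so cn is the middle locus and the order is b – cn – vg.

cn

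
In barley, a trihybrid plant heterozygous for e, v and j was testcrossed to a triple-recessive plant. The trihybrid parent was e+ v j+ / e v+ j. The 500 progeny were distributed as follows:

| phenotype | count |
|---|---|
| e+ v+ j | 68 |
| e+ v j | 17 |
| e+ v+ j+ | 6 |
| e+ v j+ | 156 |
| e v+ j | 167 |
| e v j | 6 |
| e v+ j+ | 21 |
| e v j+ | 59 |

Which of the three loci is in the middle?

The two rarest classes, e+ v+ j+ and e v j, are the double crossovers. Comparing them with the parentals, only the v allele has switched, so v is the middle locus and the order is e – v – j.

v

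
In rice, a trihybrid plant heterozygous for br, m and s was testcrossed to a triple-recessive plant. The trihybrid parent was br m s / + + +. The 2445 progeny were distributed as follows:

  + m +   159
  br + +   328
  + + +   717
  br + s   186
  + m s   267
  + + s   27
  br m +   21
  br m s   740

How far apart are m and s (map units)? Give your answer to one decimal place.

The two rarest classes, br m + and + + s, are the double crossovers. Comparing them with the parentals, only the s allele has switched, so s is the middle locus and the order is m – s – br.
Crossovers in the m–s interval produce the single-crossover classes br + s and + m + (186 + 159 = 345) plus the double crossovers (48).
RF(m–s) = (345 + 48) / 2445 = 393/2445 = 0.1607 → 16.1 map units.

16.1 map units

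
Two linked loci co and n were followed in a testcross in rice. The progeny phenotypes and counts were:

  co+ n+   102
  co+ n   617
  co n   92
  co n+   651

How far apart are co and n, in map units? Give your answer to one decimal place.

The two most frequent classes, co+ n (617) and co n+ (651), are the parental types, so the F1 was co+ n / co n+.
The recombinant classes are co+ n+ and co n: 102 + 92 = 194.
Recombination frequency = 194/1462 = 0.1327 ≈ 13.3%, i.e. 13.3 map units.

13.3 map units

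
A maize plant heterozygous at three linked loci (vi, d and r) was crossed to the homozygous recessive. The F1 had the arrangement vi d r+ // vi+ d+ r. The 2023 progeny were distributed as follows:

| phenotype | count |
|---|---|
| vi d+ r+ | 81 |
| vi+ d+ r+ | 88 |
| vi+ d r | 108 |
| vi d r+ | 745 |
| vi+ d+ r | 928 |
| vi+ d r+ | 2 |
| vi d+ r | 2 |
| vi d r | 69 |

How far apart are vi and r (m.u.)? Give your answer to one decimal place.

The two rarest classes, vi+ d r+ and vi d+ r, are the double crossovers. Comparing them with the parentals, only the vi allele has switched, so vi is the middle locus and the order is r – vi – d.
Crossovers in the r–vi interval produce the single-crossover classes vi d r and vi+ d+ r+ (69 + 88 = 157) plus the double crossovers (4).
RF(r–vi) = (157 + 4) / 2023 = 161/2023 = 0.0796 → 8.0 m.u.

8.0 m.u.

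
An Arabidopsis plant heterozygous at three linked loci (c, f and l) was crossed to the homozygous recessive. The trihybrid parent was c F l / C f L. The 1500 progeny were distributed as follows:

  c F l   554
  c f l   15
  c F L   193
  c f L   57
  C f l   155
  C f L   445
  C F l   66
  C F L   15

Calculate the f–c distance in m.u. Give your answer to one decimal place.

The two rarest classes, c f l and C F L, are the double crossovers. Comparing them with the parentals, only the f allele has switched, so f is the middle locus and the order is c – f – l.
Crossovers in the c–f interval produce the single-crossover classes C F l and c f L (66 + 57 = 123) plus the double crossovers (30).
RF(c–f) = (123 + 30) / 1500 = 153/1500 = 0.1020 → 10.2 m.u.

10.2 m.u.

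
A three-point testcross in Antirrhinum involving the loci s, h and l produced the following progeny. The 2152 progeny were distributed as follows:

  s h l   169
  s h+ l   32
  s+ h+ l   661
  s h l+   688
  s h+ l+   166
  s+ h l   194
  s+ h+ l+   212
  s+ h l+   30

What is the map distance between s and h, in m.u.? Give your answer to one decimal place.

The two most frequent reciprocal classes, s+ h+ l and s h l+, are the parental types, so the F1 was s+ h+ l / s h l+.
The two rarest classes, s h+ l and s+ h l+, are the double crossovers. Comparing them with the parentals, only the s allele has switched, so s is the middle locus and the order is l – s – h.
Crossovers in the s–h interval produce the single-crossover classes s+ h l and s h+ l+ (194 + 166 = 360) plus the double crossovers (62).
RF(s–h) = (360 + 62) / 2152 = 422/2152 = 0.1961 → 19.6 m.u.

19.6 m.u.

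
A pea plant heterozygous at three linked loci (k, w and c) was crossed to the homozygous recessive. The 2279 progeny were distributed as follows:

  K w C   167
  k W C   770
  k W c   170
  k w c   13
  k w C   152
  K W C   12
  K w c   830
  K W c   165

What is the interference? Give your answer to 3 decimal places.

The two most frequent reciprocal classes, K w c and k W C, are the parental types, so the F1 was K w c / k W C.
The two rarest classes, k w c and K W C, are the double crossovers. Comparing them with the parentals, only the k allele has switched, so k is the middle locus and the order is w – k – c.
w–k: (317 + 25)/2279 = 0.1501; k–c: (337 + 25)/2279 = 0.1588.
Expected DCO frequency = 0.1501 × 0.1588 ≈ 0.02384; observed = 25/2279 ≈ 0.01097.
Coefficient of coincidence = 0.01097/0.02384 ≈ 0.460; interference = 1 − 0.460 = 0.540.

0.540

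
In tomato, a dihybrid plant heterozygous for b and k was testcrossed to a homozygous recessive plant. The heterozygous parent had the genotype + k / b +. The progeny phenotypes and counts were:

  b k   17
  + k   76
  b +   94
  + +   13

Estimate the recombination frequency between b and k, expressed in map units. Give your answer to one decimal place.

The recombinant classes are + + and b k: 13 + 17 = 30.
Recombination frequency = 30/200 = 0.1500 ≈ 15.0%, i.e. 15.0 map units.

15.0 map units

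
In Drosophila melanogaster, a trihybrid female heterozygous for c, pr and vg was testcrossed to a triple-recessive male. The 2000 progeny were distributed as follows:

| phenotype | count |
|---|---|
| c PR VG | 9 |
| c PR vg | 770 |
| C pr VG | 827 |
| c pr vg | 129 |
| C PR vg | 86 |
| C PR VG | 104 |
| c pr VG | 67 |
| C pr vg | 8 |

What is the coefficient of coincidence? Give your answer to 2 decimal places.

The two most frequent reciprocal classes, C pr VG and c PR vg, are the parental types, so the F1 was C pr VG / c PR vg.
The two rarest classes, C pr vg and c PR VG, are the double crossovers. Comparing them with the parentals, only the vg allele has switched, so vg is the middle locus and the order is pr – vg – c.
pr–vg: (233 + 17)/2000 = 0.1250; vg–c: (153 + 17)/2000 = 0.0850.
Expected DCO frequency = 0.1250 × 0.0850 ≈ 0.01063; observed = 17/2000 ≈ 0.00850.
Coefficient of coincidence = 0.00850/0.01063 ≈ 0.80.

0.80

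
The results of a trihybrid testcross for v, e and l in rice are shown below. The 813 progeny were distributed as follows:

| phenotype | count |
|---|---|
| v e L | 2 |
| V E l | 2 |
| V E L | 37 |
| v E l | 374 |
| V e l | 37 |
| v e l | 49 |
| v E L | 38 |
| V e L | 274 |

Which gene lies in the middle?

v

The two most frequent reciprocal classes, V e L and v E l, are the parental types, so the F1 was V e L / v E l.
The two rarest classes, v e L and V E l, are the double crossovers. Comparing them with the parentals, only the v allele has switched, so v is the middle locus and the order is e – v – l.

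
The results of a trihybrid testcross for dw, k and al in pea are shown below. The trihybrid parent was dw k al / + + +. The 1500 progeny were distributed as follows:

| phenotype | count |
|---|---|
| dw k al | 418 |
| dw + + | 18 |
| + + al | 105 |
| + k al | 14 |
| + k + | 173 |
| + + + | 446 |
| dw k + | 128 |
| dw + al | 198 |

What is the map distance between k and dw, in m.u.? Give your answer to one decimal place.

26.9 m.u.

The two rarest classes, + k al and dw + +, are the double crossovers. Comparing them with the parentals, only the dw allele has switched, so dw is the middle locus and the order is k – dw – al.
Crossovers in the k–dw interval produce the single-crossover classes dw + al and + k + (198 + 173 = 371) plus the double crossovers (32).
RF(k–dw) = (371 + 32) / 1500 = 403/1500 = 0.2687 → 26.9 m.u.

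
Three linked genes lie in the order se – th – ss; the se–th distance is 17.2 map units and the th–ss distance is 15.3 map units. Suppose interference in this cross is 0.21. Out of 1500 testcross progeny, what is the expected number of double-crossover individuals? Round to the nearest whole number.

Map distances give recombination frequencies of 0.172 and 0.153 for the two intervals.
With interference 0.21 (so coincidence = 0.79), expected double-crossover frequency = 0.172 × 0.153 × 0.79 = 0.02079.
Expected number = 0.02079 × 1500 = 31.18 ≈ 31.

31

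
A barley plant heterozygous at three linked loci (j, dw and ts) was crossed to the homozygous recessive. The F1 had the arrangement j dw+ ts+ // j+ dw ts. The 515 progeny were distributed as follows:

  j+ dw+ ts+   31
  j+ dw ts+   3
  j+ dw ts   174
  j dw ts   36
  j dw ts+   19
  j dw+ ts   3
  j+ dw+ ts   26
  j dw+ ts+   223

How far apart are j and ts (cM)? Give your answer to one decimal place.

The two rarest classes, j dw+ ts and j+ dw ts+, are the double crossovers. Comparing them with the parentals, only the ts allele has switched, so ts is the middle locus and the order is j – ts – dw.
Crossovers in the j–ts interval produce the single-crossover classes j+ dw+ ts+ and j dw ts (31 + 36 = 67) plus the double crossovers (6).
RF(j–ts) = (67 + 6) / 515 = 73/515 = 0.1417 → 14.2 cM.

14.2 cM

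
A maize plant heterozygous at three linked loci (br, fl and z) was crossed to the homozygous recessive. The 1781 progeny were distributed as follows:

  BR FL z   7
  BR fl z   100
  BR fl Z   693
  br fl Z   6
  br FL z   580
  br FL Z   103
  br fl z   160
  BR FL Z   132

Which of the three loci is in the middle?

br

The two most frequent reciprocal classes, br FL z and BR fl Z, are the parental types, so the F1 was br FL z / BR fl Z.
The two rarest classes, BR FL z and br fl Z, are the double crossovers. Comparing them with the parentals, only the br allele has switched, so br is the middle locus and the order is z – br – fl.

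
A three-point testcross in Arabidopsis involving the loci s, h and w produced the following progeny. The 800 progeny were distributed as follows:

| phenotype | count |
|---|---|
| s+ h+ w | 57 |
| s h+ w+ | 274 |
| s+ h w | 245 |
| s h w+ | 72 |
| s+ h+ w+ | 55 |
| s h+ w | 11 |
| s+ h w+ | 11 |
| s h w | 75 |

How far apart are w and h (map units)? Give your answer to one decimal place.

The two most frequent reciprocal classes, s+ h w and s h+ w+, are the parental types, so the F1 was s+ h w / s h+ w+.
The two rarest classes, s+ h w+ and s h+ w, are the double crossovers. Comparing them with the parentals, only the w allele has switched, so w is the middle locus and the order is h – w – s.
Crossovers in the h–w interval produce the single-crossover classes s+ h+ w and s h w+ (57 + 72 = 129) plus the double crossovers (22).
RF(h–w) = (129 + 22) / 800 = 151/800 = 0.1888 → 18.9 map units.

18.9 map units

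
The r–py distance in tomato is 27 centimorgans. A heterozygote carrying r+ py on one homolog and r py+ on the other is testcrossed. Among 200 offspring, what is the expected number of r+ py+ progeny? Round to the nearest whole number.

A map distance of 27 centimorgans corresponds to a recombination frequency of 0.270.
The F1 is r+ py / r py+, so r+ py+ is a recombinant gamete class with expected frequency r/2 = 0.270/2 = 0.1350.
Expected number = 0.1350 × 200 = 27.00 ≈ 27.

27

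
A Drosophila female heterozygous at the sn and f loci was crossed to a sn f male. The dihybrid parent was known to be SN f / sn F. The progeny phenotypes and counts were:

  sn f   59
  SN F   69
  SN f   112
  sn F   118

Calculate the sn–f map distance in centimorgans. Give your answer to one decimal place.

35.8 centimorgans

The recombinant classes are SN F and sn f: 69 + 59 = 128.
Recombination frequency = 128/358 = 0.3575 ≈ 35.8%, i.e. 35.8 centimorgans.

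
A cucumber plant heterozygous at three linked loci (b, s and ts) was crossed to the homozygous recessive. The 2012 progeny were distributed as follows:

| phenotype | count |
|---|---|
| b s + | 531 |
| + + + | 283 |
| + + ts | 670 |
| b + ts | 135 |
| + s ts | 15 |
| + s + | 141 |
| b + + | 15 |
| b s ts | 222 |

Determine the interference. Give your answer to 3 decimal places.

The two most frequent reciprocal classes, b s + and + + ts, are the parental types, so the F1 was b s + / + + ts.
The two rarest classes, b + + and + s ts, are the double crossovers. Comparing them with the parentals, only the s allele has switched, so s is the middle locus and the order is ts – s – b.
ts–s: (505 + 30)/2012 = 0.2659; s–b: (276 + 30)/2012 = 0.1521.
Expected DCO frequency = 0.2659 × 0.1521 ≈ 0.04044; observed = 30/2012 ≈ 0.01491.
Coefficient of coincidence = 0.01491/0.04044 ≈ 0.369; interference = 1 − 0.369 = 0.631.

0.631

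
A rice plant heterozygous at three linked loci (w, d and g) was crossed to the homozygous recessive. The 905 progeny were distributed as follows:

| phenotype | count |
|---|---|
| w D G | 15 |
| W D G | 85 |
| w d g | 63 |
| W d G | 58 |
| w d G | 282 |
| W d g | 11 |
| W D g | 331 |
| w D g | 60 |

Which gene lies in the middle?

The two most frequent reciprocal classes, w d G and W D g, are the parental types, so the F1 was w d G / W D g.
The two rarest classes, w D G and W d g, are the double crossovers. Comparing them with the parentals, only the d allele has switched, so d is the middle locus and the order is g – d – w.

d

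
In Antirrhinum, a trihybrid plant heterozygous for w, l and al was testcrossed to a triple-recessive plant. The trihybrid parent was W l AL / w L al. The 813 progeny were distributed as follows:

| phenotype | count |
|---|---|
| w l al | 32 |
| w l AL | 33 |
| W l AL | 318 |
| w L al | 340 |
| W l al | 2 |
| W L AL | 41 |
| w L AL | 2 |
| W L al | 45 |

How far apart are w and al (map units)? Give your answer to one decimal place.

10.1 map units

The two rarest classes, W l al and w L AL, are the double crossovers. Comparing them with the parentals, only the al allele has switched, so al is the middle locus and the order is w – al – l.
Crossovers in the w–al interval produce the single-crossover classes w l AL and W L al (33 + 45 = 78) plus the double crossovers (4).
RF(w–al) = (78 + 4) / 813 = 82/813 = 0.1009 → 10.1 map units.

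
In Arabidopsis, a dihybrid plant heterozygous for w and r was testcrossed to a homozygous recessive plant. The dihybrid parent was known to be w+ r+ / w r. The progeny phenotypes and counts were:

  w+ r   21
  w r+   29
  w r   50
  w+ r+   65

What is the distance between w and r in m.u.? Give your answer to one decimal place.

The recombinant classes are w+ r and w r+: 21 + 29 = 50.
Recombination frequency = 50/165 = 0.3030 ≈ 30.3%, i.e. 30.3 m.u.

30.3 m.u.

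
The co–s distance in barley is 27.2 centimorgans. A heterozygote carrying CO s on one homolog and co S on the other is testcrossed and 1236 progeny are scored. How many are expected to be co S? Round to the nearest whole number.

A map distance of 27.2 centimorgans corresponds to a recombination frequency of 0.272.
The F1 is CO s / co S, so co S is a parental gamete class with expected frequency (1 − r)/2 = 0.728/2 = 0.3640.
Expected number = 0.3640 × 1236 = 449.90 ≈ 450.

450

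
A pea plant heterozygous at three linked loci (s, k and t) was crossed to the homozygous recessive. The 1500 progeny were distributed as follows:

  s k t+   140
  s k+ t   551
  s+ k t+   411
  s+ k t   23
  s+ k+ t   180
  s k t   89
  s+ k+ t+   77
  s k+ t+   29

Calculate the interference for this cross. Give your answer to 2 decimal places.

The two most frequent reciprocal classes, s k+ t and s+ k t+, are the parental types, so the F1 was s k+ t / s+ k t+.
The two rarest classes, s k+ t+ and s+ k t, are the double crossovers. Comparing them with the parentals, only the t allele has switched, so t is the middle locus and the order is s – t – k.
s–t: (320 + 52)/1500 = 0.2480; t–k: (166 + 52)/1500 = 0.1453.
Expected DCO frequency = 0.2480 × 0.1453 ≈ 0.03603; observed = 52/1500 ≈ 0.03467.
Coefficient of coincidence = 0.03467/0.03603 ≈ 0.96; interference = 1 − 0.96 = 0.04.

0.04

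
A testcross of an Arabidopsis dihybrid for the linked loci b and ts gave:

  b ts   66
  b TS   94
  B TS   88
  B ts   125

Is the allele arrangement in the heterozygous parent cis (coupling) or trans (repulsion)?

trans

The two most frequent classes are B ts (125) and b TS (94); these are the parental (non-recombinant) types.
So the F1 carried B ts on one chromosome and b TS on the other — the recessive alleles are on opposite chromosomes (trans / repulsion).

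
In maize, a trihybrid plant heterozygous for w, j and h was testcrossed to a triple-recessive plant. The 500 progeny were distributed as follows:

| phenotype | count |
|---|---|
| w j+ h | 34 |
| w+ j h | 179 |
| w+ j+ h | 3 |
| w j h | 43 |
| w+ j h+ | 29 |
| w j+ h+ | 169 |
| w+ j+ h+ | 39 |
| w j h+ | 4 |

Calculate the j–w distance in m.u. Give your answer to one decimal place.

17.8 m.u.

The two most frequent reciprocal classes, w j+ h+ and w+ j h, are the parental types, so the F1 was w j+ h+ / w+ j h.
The two rarest classes, w j h+ and w+ j+ h, are the double crossovers. Comparing them with the parentals, only the j allele has switched, so j is the middle locus and the order is w – j – h.
Crossovers in the w–j interval produce the single-crossover classes w+ j+ h+ and w j h (39 + 43 = 82) plus the double crossovers (7).
RF(w–j) = (82 + 7) / 500 = 89/500 = 0.1780 → 17.8 m.u.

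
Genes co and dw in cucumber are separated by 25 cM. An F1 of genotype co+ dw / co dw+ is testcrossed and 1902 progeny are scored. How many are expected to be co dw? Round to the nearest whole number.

A map distance of 25 cM corresponds to a recombination frequency of 0.250.
The F1 is co+ dw / co dw+, so co dw is a recombinant gamete class with expected frequency r/2 = 0.250/2 = 0.1250.
Expected number = 0.1250 × 1902 = 237.75 ≈ 238.

238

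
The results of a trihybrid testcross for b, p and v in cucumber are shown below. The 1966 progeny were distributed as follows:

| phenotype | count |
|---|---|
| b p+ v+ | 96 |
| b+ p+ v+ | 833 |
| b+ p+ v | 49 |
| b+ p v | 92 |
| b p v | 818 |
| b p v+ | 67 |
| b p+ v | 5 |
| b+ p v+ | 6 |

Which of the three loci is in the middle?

The two most frequent reciprocal classes, b+ p+ v+ and b p v, are the parental types, so the F1 was b+ p+ v+ / b p v.
The two rarest classes, b+ p v+ and b p+ v, are the double crossovers. Comparing them with the parentals, only the p allele has switched, so p is the middle locus and the order is b – p – v.

p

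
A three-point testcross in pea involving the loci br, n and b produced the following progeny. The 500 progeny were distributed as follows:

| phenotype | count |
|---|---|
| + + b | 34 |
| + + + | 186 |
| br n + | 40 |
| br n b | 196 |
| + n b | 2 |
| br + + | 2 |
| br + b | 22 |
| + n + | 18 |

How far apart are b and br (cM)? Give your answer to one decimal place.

15.6 cM

The two most frequent reciprocal classes, + + + and br n b, are the parental types, so the F1 was + + + / br n b.
The two rarest classes, br + + and + n b, are the double crossovers. Comparing them with the parentals, only the br allele has switched, so br is the middle locus and the order is n – br – b.
Crossovers in the br–b interval produce the single-crossover classes + + b and br n + (34 + 40 = 74) plus the double crossovers (4).
RF(br–b) = (74 + 4) / 500 = 78/500 = 0.1560 → 15.6 cM.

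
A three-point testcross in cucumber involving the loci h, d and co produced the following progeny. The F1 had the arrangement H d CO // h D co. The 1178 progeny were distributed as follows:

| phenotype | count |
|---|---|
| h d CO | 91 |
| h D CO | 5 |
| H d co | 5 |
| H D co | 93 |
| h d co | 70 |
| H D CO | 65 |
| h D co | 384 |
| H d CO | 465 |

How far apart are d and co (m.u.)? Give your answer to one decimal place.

The two rarest classes, H d co and h D CO, are the double crossovers. Comparing them with the parentals, only the co allele has switched, so co is the middle locus and the order is h – co – d.
Crossovers in the co–d interval produce the single-crossover classes H D CO and h d co (65 + 70 = 135) plus the double crossovers (10).
RF(co–d) = (135 + 10) / 1178 = 145/1178 = 0.1231 → 12.3 m.u.

12.3 m.u.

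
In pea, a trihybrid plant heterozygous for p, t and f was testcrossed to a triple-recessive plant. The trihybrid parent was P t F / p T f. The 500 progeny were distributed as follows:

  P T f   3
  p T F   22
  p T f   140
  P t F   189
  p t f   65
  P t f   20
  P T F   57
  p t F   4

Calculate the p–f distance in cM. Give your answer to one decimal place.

9.8 cM

The two rarest classes, p t F and P T f, are the double crossovers. Comparing them with the parentals, only the p allele has switched, so p is the middle locus and the order is f – p – t.
Crossovers in the f–p interval produce the single-crossover classes P t f and p T F (20 + 22 = 42) plus the double crossovers (7).
RF(f–p) = (42 + 7) / 500 = 49/500 = 0.0980 → 9.8 cM.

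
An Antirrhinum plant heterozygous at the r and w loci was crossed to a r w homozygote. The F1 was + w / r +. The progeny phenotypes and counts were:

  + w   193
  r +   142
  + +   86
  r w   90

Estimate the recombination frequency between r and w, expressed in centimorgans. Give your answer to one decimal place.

The recombinant classes are + + and r w: 86 + 90 = 176.
Recombination frequency = 176/511 = 0.3444 ≈ 34.4%, i.e. 34.4 centimorgans.

34.4 centimorgans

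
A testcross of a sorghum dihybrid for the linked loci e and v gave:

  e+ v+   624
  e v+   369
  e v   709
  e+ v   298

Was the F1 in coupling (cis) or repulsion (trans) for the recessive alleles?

The two most frequent classes are e+ v+ (624) and e v (709); these are the parental (non-recombinant) types.
So the F1 carried e+ v+ on one chromosome and e v on the other — the recessive alleles are on the same chromosome (cis / coupling).

cis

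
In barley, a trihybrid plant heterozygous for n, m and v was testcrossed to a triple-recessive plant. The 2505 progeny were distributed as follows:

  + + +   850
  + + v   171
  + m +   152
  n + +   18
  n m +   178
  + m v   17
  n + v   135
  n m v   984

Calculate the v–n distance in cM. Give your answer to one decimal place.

15.3 cM

The two most frequent reciprocal classes, n m v and + + +, are the parental types, so the F1 was n m v / + + +.
The two rarest classes, + m v and n + +, are the double crossovers. Comparing them with the parentals, only the n allele has switched, so n is the middle locus and the order is m – n – v.
Crossovers in the n–v interval produce the single-crossover classes n m + and + + v (178 + 171 = 349) plus the double crossovers (35).
RF(n–v) = (349 + 35) / 2505 = 384/2505 = 0.1533 → 15.3 cM.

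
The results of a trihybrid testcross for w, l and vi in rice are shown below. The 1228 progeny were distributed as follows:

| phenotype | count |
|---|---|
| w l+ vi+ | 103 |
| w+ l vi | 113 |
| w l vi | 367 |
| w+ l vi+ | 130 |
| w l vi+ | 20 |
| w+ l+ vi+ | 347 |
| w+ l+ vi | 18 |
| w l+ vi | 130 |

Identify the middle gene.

The two most frequent reciprocal classes, w+ l+ vi+ and w l vi, are the parental types, so the F1 was w+ l+ vi+ / w l vi.
The two rarest classes, w+ l+ vi and w l vi+, are the double crossovers. Comparing them with the parentals, only the vi allele has switched, so vi is the middle locus and the order is w – vi – l.

vi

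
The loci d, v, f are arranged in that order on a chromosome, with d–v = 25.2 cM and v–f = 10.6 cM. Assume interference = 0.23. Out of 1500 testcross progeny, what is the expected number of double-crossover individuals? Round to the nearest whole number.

31

Map distances give recombination frequencies of 0.252 and 0.106 for the two intervals.
With interference 0.23 (so coincidence = 0.77), expected double-crossover frequency = 0.252 × 0.106 × 0.77 = 0.02057.
Expected number = 0.02057 × 1500 = 30.85 ≈ 31.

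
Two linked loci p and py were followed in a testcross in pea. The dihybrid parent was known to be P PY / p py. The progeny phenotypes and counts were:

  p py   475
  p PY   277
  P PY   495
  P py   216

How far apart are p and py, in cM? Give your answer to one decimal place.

The recombinant classes are P py and p PY: 216 + 277 = 493.
Recombination frequency = 493/1463 = 0.3370 ≈ 33.7%, i.e. 33.7 cM.

33.7 cM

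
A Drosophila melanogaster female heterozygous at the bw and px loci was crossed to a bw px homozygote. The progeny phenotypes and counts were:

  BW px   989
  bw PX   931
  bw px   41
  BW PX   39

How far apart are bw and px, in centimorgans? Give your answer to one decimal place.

4.0 centimorgans

The two most frequent classes, BW px (989) and bw PX (931), are the parental types, so the F1 was BW px / bw PX.
The recombinant classes are BW PX and bw px: 39 + 41 = 80.
Recombination frequency = 80/2000 = 0.0400 ≈ 4.0%, i.e. 4.0 centimorgans.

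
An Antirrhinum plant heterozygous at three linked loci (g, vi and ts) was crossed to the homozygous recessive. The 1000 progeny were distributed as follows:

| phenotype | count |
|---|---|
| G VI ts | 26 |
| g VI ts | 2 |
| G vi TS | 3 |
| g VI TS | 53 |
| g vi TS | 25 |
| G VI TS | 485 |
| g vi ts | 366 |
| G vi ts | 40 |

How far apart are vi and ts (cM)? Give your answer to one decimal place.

The two most frequent reciprocal classes, g vi ts and G VI TS, are the parental types, so the F1 was g vi ts / G VI TS.
The two rarest classes, g VI ts and G vi TS, are the double crossovers. Comparing them with the parentals, only the vi allele has switched, so vi is the middle locus and the order is ts – vi – g.
Crossovers in the ts–vi interval produce the single-crossover classes g vi TS and G VI ts (25 + 26 = 51) plus the double crossovers (5).
RF(ts–vi) = (51 + 5) / 1000 = 56/1000 = 0.0560 → 5.6 cM.

5.6 cM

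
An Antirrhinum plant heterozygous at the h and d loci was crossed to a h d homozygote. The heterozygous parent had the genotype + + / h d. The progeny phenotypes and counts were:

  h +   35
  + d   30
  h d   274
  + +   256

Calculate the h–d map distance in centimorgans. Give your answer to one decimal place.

10.9 centimorgans

The recombinant classes are + d and h +: 30 + 35 = 65.
Recombination frequency = 65/595 = 0.1092 ≈ 10.9%, i.e. 10.9 centimorgans.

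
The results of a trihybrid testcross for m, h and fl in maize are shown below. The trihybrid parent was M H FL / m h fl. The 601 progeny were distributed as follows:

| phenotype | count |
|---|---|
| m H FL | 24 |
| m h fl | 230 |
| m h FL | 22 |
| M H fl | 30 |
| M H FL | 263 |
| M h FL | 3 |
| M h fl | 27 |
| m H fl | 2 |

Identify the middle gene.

h

The two rarest classes, M h FL and m H fl, are the double crossovers. Comparing them with the parentals, only the h allele has switched, so h is the middle locus and the order is fl – h – m.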